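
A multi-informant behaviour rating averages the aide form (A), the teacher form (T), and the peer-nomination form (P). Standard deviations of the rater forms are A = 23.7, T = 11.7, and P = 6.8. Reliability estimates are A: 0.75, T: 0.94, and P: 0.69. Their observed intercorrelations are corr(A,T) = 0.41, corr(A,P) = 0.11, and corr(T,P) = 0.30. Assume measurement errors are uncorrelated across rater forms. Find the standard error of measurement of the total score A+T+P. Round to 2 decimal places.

Var(total) = 744.82 + 310.569 = 1055.39.
True-score variance = 581.85 + 310.569 = 892.419, so reliability = 0.8456.
Error variance = 1055.39 − 892.419 = 162.97; SEM = √162.97 = 12.77.

12.77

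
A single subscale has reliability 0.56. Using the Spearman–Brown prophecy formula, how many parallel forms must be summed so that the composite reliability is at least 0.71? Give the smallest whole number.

2

k ≥ ρ*(1−ρ₁)/(ρ₁(1−ρ*)) = 0.71·0.44 / (0.56·0.29) = 1.924.
Smallest integer k = 2.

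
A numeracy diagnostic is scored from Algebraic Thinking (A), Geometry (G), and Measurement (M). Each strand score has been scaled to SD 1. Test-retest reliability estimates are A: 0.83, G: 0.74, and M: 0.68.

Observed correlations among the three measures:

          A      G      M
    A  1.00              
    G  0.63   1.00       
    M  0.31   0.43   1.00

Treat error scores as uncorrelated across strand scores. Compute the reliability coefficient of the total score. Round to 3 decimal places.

Var(A+G+M) = 3 + 2·[0.63 + 0.31 + 0.43] = 3 + 2.74 = 5.74.
With uncorrelated errors the cross-covariances are all true-score covariance, so they carry over unchanged; only the diagonal terms shrink to ρᵢσᵢ².
True-score variance = [0.83 + 0.74 + 0.68] + 2.74 = 2.25 + 2.74 = 4.99.
Reliability = 4.99 / 5.74 = 0.869.

0.869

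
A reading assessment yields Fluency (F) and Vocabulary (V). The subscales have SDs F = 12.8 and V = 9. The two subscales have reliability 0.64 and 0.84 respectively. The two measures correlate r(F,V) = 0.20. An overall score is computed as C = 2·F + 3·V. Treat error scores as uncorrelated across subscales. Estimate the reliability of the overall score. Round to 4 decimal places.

0.7877

Var(C) = 2²·12.8² + 3²·9² + 2·[6·12.8·9·0.20] = 1384.36 + 276.48 = 1660.84.
Under uncorrelated errors the observed covariances equal the true-score covariances, so only the own-variance terms attenuate.
True-score variance = [2²·12.8²·0.64 + 3²·9²·0.84] + 276.48 = 1031.79 + 276.48 = 1308.27.
Reliability = 1308.27 / 1660.84 = 0.7877.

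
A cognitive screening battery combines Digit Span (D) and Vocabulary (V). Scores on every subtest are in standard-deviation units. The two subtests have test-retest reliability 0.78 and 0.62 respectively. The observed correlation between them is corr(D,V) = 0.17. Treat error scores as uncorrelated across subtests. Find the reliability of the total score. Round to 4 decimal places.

0.7436

Var(D+V) = 2 + 2·[0.17] = 2 + 0.34 = 2.34.
With uncorrelated errors the cross-covariances are all true-score covariance, so they carry over unchanged; only the diagonal terms shrink to ρᵢσᵢ².
True-score variance = [0.78 + 0.62] + 0.34 = 1.4 + 0.34 = 1.74.
Reliability = 1.74 / 2.34 = 0.7436.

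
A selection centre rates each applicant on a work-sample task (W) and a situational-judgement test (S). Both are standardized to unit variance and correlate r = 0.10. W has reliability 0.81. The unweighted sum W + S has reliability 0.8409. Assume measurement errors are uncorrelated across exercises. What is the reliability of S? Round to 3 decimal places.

0.840

Var(W+S) = 2 + 2·0.10 = 2.200.
True-score variance = ρ_W + ρ_S + 2·0.10, so 0.8409 = (0.81 + ρ_S + 0.20) / 2.200.
ρ_S = 0.8409·2.200 − 0.81 − 0.20 = 0.840.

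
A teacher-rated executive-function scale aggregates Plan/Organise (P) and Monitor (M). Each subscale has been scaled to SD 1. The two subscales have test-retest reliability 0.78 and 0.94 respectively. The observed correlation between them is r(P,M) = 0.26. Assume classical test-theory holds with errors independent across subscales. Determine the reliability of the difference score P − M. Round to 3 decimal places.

Var(P−M) = 1 + 1 − 2·0.26 = 2 − 0.52 = 1.48.
Under uncorrelated errors the observed covariances equal the true-score covariances, so only the own-variance terms attenuate.
True-score variance = [0.78 + 0.94] − 0.52 = 1.72 − 0.52 = 1.2.
Reliability = 1.2 / 1.48 = 0.811.

0.811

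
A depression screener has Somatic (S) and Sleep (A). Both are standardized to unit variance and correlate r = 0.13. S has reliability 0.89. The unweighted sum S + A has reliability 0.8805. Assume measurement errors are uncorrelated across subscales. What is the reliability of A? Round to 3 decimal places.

0.840

Var(S+A) = 2 + 2·0.13 = 2.260.
True-score variance = ρ_S + ρ_A + 2·0.13, so 0.8805 = (0.89 + ρ_A + 0.26) / 2.260.
ρ_A = 0.8805·2.260 − 0.89 − 0.26 = 0.840.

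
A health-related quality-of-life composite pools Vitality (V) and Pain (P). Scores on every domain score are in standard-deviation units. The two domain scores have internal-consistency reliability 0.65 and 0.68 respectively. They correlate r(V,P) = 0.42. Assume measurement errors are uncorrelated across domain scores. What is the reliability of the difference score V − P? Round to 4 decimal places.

0.4224

Var(V−P) = 1 + 1 − 2·0.42 = 2 − 0.84 = 1.16.
Because errors are independent across components, Cov(Tᵢ,Tⱼ) = Cov(Xᵢ,Xⱼ); the off-diagonal part of the true-score variance is the same as above.
True-score variance = [0.65 + 0.68] − 0.84 = 1.33 − 0.84 = 0.49.
Reliability = 0.49 / 1.16 = 0.4224.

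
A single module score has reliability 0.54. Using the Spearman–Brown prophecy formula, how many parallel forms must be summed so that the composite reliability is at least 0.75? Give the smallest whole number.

3

k ≥ ρ*(1−ρ₁)/(ρ₁(1−ρ*)) = 0.75·0.46 / (0.54·0.25) = 2.556.
Smallest integer k = 3.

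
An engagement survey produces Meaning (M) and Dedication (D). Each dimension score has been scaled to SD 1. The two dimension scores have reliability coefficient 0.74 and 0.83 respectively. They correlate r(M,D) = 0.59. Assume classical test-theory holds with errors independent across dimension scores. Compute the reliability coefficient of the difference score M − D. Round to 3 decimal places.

Var(M−D) = 1 + 1 − 2·0.59 = 2 − 1.18 = 0.82.
Under uncorrelated errors the observed covariances equal the true-score covariances, so only the own-variance terms attenuate.
True-score variance = [0.74 + 0.83] − 1.18 = 1.57 − 1.18 = 0.39.
Reliability = 0.39 / 0.82 = 0.476.

0.476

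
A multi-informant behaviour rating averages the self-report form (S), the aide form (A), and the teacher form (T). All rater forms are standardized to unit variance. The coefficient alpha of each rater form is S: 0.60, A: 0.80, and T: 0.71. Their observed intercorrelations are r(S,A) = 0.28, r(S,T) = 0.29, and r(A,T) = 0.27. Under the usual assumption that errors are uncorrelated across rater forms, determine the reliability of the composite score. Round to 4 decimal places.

0.8098

Var(S+A+T) = 3 + 2·[0.28 + 0.29 + 0.27] = 3 + 1.68 = 4.68.
Under uncorrelated errors the observed covariances equal the true-score covariances, so only the own-variance terms attenuate.
True-score variance = [0.60 + 0.80 + 0.71] + 1.68 = 2.11 + 1.68 = 3.79.
Reliability = 3.79 / 4.68 = 0.8098.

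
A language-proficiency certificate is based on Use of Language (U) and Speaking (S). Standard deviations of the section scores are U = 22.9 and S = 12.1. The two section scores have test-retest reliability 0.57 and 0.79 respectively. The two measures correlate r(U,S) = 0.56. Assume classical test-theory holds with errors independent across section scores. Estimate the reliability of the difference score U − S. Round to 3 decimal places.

0.289

Var(U−S) = 22.9² + 12.1² − 2·22.9·12.1·0.56 = 670.82 − 310.341 = 360.479.
With uncorrelated errors the cross-covariances are all true-score covariance, so they carry over unchanged; only the diagonal terms shrink to ρᵢσᵢ².
True-score variance = [22.9²·0.57 + 12.1²·0.79] − 310.341 = 414.578 − 310.341 = 104.237.
Reliability = 104.237 / 360.479 = 0.289.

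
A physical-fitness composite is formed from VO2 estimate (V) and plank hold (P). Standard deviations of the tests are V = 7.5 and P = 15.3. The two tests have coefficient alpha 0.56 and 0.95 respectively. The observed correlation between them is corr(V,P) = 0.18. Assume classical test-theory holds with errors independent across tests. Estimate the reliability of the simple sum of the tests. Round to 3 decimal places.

0.890

Var(V+P) = 7.5² + 15.3² + 2·[7.5·15.3·0.18] = 290.34 + 41.31 = 331.65.
With uncorrelated errors the cross-covariances are all true-score covariance, so they carry over unchanged; only the diagonal terms shrink to ρᵢσᵢ².
True-score variance = [7.5²·0.56 + 15.3²·0.95] + 41.31 = 253.886 + 41.31 = 295.195.
Reliability = 295.195 / 331.65 = 0.890.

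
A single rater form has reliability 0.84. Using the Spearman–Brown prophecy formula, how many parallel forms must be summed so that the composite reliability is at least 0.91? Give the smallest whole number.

2

k ≥ ρ*(1−ρ₁)/(ρ₁(1−ρ*)) = 0.91·0.16 / (0.84·0.09) = 1.926.
Smallest integer k = 2.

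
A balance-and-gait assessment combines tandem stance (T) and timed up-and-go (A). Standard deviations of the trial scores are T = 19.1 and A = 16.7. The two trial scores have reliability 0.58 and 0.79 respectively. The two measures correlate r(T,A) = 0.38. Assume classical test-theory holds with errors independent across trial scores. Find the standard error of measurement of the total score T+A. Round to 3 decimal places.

14.553

Var(total) = 643.7 + 242.417 = 886.117.
True-score variance = 431.913 + 242.417 = 674.33, so reliability = 0.7610.
Error variance = 886.117 − 674.33 = 211.787; SEM = √211.787 = 14.553.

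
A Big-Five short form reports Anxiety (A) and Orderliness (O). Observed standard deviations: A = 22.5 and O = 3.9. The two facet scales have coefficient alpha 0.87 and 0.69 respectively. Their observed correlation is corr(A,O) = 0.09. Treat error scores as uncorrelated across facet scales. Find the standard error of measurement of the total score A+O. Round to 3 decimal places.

8.398

Var(total) = 521.46 + 15.795 = 537.255.
True-score variance = 450.932 + 15.795 = 466.727, so reliability = 0.8687.
Error variance = 537.255 − 466.727 = 70.5276; SEM = √70.5276 = 8.398.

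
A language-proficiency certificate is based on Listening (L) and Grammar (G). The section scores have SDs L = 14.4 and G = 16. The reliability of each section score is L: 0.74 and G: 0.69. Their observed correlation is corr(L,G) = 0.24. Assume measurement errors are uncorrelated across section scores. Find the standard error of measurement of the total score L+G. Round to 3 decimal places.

Var(total) = 463.36 + 110.592 = 573.952.
True-score variance = 330.086 + 110.592 = 440.678, so reliability = 0.7678.
Error variance = 573.952 − 440.678 = 133.274; SEM = √133.274 = 11.544.

11.544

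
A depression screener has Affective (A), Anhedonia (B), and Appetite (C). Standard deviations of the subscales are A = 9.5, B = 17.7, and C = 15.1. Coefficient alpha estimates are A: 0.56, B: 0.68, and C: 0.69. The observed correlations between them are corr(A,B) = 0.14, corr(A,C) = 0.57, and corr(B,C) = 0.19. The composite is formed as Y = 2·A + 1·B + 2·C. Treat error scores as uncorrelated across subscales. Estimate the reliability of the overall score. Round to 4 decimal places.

Var(Y) = 2²·9.5² + 17.7² + 2²·15.1² + 2·[2·9.5·17.7·0.14 + 4·9.5·15.1·0.57 + 2·17.7·15.1·0.19] = 1586.33 + 951.421 = 2537.75.
With uncorrelated errors the cross-covariances are all true-score covariance, so they carry over unchanged; only the diagonal terms shrink to ρᵢσᵢ².
True-score variance = [2²·9.5²·0.56 + 17.7²·0.68 + 2²·15.1²·0.69] + 951.421 = 1044.5 + 951.421 = 1995.93.
Reliability = 1995.93 / 2537.75 = 0.7865.

0.7865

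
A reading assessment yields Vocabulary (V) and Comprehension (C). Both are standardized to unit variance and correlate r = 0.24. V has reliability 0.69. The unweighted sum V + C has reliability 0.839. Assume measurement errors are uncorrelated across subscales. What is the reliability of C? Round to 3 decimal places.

Var(V+C) = 2 + 2·0.24 = 2.480.
True-score variance = ρ_V + ρ_C + 2·0.24, so 0.839 = (0.69 + ρ_C + 0.48) / 2.480.
ρ_C = 0.839·2.480 − 0.69 − 0.48 = 0.911.

0.911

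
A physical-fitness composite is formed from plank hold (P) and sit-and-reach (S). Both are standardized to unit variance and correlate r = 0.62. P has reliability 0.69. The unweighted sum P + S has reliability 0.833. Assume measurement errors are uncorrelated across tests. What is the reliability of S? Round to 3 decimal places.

Var(P+S) = 2 + 2·0.62 = 3.240.
True-score variance = ρ_P + ρ_S + 2·0.62, so 0.833 = (0.69 + ρ_S + 1.24) / 3.240.
ρ_S = 0.833·3.240 − 0.69 − 1.24 = 0.769.

0.769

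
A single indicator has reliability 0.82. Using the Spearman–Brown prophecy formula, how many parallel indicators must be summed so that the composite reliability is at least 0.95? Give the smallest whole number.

k ≥ ρ*(1−ρ₁)/(ρ₁(1−ρ*)) = 0.95·0.18 / (0.82·0.05) = 4.171.
Smallest integer k = 5.

5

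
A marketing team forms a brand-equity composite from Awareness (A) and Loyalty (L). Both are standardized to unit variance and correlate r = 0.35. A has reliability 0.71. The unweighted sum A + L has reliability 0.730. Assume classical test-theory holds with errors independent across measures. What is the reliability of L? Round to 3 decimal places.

0.561

Var(A+L) = 2 + 2·0.35 = 2.700.
True-score variance = ρ_A + ρ_L + 2·0.35, so 0.730 = (0.71 + ρ_L + 0.70) / 2.700.
ρ_L = 0.730·2.700 − 0.71 − 0.70 = 0.561.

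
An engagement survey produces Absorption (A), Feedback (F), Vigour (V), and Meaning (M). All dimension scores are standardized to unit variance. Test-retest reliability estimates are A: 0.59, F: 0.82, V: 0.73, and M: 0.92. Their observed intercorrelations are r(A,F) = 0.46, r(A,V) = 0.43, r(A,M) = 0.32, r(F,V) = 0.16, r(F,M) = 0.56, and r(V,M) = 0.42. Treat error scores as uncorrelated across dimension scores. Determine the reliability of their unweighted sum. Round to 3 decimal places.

0.892

Var(A+F+V+M) = 4 + 2·[0.46 + 0.43 + 0.32 + 0.16 + 0.56 + 0.42] = 4 + 4.7 = 8.7.
Under uncorrelated errors the observed covariances equal the true-score covariances, so only the own-variance terms attenuate.
True-score variance = [0.59 + 0.82 + 0.73 + 0.92] + 4.7 = 3.06 + 4.7 = 7.76.
Reliability = 7.76 / 8.7 = 0.892.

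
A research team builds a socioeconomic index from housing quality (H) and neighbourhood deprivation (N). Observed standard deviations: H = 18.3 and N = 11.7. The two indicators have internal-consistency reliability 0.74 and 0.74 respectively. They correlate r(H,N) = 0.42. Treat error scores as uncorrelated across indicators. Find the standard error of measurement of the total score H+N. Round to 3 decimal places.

11.075

Var(total) = 471.78 + 179.852 = 651.632.
True-score variance = 349.117 + 179.852 = 528.97, so reliability = 0.8118.
Error variance = 651.632 − 528.97 = 122.663; SEM = √122.663 = 11.075.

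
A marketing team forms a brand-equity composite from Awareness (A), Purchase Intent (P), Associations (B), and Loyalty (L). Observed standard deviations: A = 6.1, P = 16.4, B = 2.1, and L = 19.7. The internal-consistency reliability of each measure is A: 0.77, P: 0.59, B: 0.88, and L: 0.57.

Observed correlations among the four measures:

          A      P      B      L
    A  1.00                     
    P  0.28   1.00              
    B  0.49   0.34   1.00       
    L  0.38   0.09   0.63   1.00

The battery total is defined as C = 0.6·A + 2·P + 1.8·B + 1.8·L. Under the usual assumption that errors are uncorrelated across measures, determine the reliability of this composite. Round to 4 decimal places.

Var(C) = 0.6²·6.1² + 2²·16.4² + 1.8²·2.1² + 1.8²·19.7² + 2·[1.2·6.1·16.4·0.28 + 1.08·6.1·2.1·0.49 + 1.08·6.1·19.7·0.38 + 3.6·16.4·2.1·0.34 + 3.6·16.4·19.7·0.09 + 3.24·2.1·19.7·0.63] = 2360.94 + 641.974 = 3002.91.
With uncorrelated errors the cross-covariances are all true-score covariance, so they carry over unchanged; only the diagonal terms shrink to ρᵢσᵢ².
True-score variance = [0.6²·6.1²·0.77 + 2²·16.4²·0.59 + 1.8²·2.1²·0.88 + 1.8²·19.7²·0.57] + 641.974 = 1374.36 + 641.974 = 2016.33.
Reliability = 2016.33 / 3002.91 = 0.6715.

0.6715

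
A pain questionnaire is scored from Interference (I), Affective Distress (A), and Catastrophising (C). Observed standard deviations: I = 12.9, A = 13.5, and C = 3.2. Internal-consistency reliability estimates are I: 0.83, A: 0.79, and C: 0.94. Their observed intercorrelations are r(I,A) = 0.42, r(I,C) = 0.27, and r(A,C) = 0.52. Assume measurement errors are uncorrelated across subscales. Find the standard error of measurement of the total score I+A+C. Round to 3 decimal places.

8.196

Var(total) = 358.9 + 213.505 = 572.405.
True-score variance = 291.723 + 213.505 = 505.229, so reliability = 0.8826.
Error variance = 572.405 − 505.229 = 67.1766; SEM = √67.1766 = 8.196.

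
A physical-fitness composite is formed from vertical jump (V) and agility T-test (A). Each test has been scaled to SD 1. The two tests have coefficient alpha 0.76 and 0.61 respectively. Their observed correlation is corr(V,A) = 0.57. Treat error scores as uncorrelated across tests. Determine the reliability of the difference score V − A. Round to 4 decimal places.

Var(V−A) = 1 + 1 − 2·0.57 = 2 − 1.14 = 0.86.
With uncorrelated errors the cross-covariances are all true-score covariance, so they carry over unchanged; only the diagonal terms shrink to ρᵢσᵢ².
True-score variance = [0.76 + 0.61] − 1.14 = 1.37 − 1.14 = 0.23.
Reliability = 0.23 / 0.86 = 0.2674.

0.2674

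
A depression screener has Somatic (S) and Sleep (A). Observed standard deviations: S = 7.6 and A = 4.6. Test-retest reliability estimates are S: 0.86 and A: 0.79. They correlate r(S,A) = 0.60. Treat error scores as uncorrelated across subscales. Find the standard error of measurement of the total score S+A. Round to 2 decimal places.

Var(total) = 78.92 + 41.952 = 120.872.
True-score variance = 66.39 + 41.952 = 108.342, so reliability = 0.8963.
Error variance = 120.872 − 108.342 = 12.53; SEM = √12.53 = 3.54.

3.54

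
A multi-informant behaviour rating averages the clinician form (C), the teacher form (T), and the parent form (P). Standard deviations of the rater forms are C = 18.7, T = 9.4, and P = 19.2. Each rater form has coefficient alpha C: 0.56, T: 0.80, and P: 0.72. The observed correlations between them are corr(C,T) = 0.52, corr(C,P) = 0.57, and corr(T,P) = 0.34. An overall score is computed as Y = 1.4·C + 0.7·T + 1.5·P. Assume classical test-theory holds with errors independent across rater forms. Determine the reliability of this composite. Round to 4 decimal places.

0.8010

Var(Y) = 1.4²·18.7² + 0.7²·9.4² + 1.5²·19.2² + 2·[0.98·18.7·9.4·0.52 + 2.1·18.7·19.2·0.57 + 1.05·9.4·19.2·0.34] = 1558.13 + 1167.56 = 2725.69.
Because errors are independent across components, Cov(Tᵢ,Tⱼ) = Cov(Xᵢ,Xⱼ); the off-diagonal part of the true-score variance is the same as above.
True-score variance = [1.4²·18.7²·0.56 + 0.7²·9.4²·0.80 + 1.5²·19.2²·0.72] + 1167.56 = 1015.65 + 1167.56 = 2183.21.
Reliability = 2183.21 / 2725.69 = 0.8010.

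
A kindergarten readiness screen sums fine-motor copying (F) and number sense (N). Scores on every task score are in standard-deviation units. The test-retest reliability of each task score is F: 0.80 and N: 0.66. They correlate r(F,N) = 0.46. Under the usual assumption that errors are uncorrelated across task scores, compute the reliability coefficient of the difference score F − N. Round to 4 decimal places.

Var(F−N) = 1 + 1 − 2·0.46 = 2 − 0.92 = 1.08.
Under uncorrelated errors the observed covariances equal the true-score covariances, so only the own-variance terms attenuate.
True-score variance = [0.80 + 0.66] − 0.92 = 1.46 − 0.92 = 0.54.
Reliability = 0.54 / 1.08 = 0.5000.

0.5000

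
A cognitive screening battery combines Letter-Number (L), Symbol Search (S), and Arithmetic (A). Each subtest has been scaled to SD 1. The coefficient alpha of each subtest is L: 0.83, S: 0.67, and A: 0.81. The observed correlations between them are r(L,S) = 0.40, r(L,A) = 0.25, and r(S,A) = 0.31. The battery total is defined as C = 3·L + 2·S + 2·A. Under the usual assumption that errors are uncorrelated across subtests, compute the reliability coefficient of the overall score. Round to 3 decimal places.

0.868

Var(C) = 3² + 2² + 2² + 2·[6·0.40 + 6·0.25 + 4·0.31] = 17 + 10.28 = 27.28.
Because errors are independent across components, Cov(Tᵢ,Tⱼ) = Cov(Xᵢ,Xⱼ); the off-diagonal part of the true-score variance is the same as above.
True-score variance = [3²·0.83 + 2²·0.67 + 2²·0.81] + 10.28 = 13.39 + 10.28 = 23.67.
Reliability = 23.67 / 27.28 = 0.868.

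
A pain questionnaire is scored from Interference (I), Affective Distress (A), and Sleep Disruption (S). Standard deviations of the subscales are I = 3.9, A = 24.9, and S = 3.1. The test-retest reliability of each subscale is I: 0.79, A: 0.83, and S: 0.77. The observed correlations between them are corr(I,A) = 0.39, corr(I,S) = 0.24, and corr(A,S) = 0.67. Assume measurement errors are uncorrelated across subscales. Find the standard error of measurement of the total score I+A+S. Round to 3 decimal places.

10.526

Var(total) = 644.83 + 184.984 = 829.814.
True-score variance = 534.024 + 184.984 = 719.007, so reliability = 0.8665.
Error variance = 829.814 − 719.007 = 110.806; SEM = √110.806 = 10.526.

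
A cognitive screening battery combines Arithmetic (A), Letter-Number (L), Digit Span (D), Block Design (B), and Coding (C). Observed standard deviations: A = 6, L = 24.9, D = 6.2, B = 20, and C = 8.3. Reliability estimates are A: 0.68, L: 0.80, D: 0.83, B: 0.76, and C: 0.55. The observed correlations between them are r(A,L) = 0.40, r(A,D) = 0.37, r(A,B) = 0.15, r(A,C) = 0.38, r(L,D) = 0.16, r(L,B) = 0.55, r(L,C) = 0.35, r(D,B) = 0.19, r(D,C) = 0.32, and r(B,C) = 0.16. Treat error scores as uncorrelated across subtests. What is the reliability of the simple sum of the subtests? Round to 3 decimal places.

0.881

Var(A+L+D+B+C) = 6² + 24.9² + 6.2² + 20² + 8.3² + 2·[6·24.9·0.40 + 6·6.2·0.37 + 6·20·0.15 + 6·8.3·0.38 + 24.9·6.2·0.16 + 24.9·20·0.55 + 24.9·8.3·0.35 + 6.2·20·0.19 + 6.2·8.3·0.32 + 20·8.3·0.16] = 1163.34 + 1095.94 = 2259.28.
Under uncorrelated errors the observed covariances equal the true-score covariances, so only the own-variance terms attenuate.
True-score variance = [6²·0.68 + 24.9²·0.80 + 6.2²·0.83 + 20²·0.76 + 8.3²·0.55] + 1095.94 = 894.283 + 1095.94 = 1990.22.
Reliability = 1990.22 / 2259.28 = 0.881.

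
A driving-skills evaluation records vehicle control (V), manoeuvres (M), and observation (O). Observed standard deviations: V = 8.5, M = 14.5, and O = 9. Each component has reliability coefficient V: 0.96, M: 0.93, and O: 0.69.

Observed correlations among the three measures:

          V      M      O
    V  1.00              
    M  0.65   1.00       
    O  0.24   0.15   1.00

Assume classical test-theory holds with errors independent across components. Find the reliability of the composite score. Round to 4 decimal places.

0.9288

Var(V+M+O) = 8.5² + 14.5² + 9² + 2·[8.5·14.5·0.65 + 8.5·9·0.24 + 14.5·9·0.15] = 363.5 + 236.095 = 599.595.
Under uncorrelated errors the observed covariances equal the true-score covariances, so only the own-variance terms attenuate.
True-score variance = [8.5²·0.96 + 14.5²·0.93 + 9²·0.69] + 236.095 = 320.782 + 236.095 = 556.877.
Reliability = 556.877 / 599.595 = 0.9288.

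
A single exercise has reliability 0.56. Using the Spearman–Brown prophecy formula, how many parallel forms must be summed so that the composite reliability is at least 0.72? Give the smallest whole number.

k ≥ ρ*(1−ρ₁)/(ρ₁(1−ρ*)) = 0.72·0.44 / (0.56·0.28) = 2.020.
Smallest integer k = 3.

3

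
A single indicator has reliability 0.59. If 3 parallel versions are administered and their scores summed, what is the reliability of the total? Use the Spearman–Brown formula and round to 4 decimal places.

ρ_k = kρ / (1 + (k−1)ρ) = 3·0.59 / (1 + 2·0.59) = 1.770 / 2.180 = 0.8119.

0.8119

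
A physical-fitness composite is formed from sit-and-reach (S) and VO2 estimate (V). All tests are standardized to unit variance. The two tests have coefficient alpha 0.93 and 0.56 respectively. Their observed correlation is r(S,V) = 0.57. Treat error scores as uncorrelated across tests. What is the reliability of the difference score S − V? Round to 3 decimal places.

Var(S−V) = 1 + 1 − 2·0.57 = 2 − 1.14 = 0.86.
With uncorrelated errors the cross-covariances are all true-score covariance, so they carry over unchanged; only the diagonal terms shrink to ρᵢσᵢ².
True-score variance = [0.93 + 0.56] − 1.14 = 1.49 − 1.14 = 0.35.
Reliability = 0.35 / 0.86 = 0.407.

0.407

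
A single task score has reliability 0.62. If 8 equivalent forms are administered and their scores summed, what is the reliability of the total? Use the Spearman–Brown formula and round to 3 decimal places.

ρ_k = kρ / (1 + (k−1)ρ) = 8·0.62 / (1 + 7·0.62) = 4.960 / 5.340 = 0.929.

0.929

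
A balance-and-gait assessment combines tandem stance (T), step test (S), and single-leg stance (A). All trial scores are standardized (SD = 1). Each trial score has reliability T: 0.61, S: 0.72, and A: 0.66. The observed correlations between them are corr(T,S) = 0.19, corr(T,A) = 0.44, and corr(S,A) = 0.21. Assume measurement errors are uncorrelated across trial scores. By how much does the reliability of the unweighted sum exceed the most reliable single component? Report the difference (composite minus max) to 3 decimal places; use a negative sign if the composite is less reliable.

0.064

Var(sum) = 3 + 1.68 = 4.68; true-score variance = 1.99 + 1.68 = 3.67; composite reliability = 0.7842.
Max component reliability = 0.7200.
Difference = 0.7842 − 0.7200 = 0.064.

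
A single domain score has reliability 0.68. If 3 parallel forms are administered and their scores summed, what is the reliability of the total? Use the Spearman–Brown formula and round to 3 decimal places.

ρ_k = kρ / (1 + (k−1)ρ) = 3·0.68 / (1 + 2·0.68) = 2.040 / 2.360 = 0.864.

0.864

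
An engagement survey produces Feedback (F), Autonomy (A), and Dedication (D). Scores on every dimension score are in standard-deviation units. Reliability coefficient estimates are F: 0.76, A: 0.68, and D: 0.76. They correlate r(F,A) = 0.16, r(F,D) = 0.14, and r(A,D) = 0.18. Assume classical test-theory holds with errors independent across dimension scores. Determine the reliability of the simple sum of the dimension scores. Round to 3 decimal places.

Var(F+A+D) = 3 + 2·[0.16 + 0.14 + 0.18] = 3 + 0.96 = 3.96.
Because errors are independent across components, Cov(Tᵢ,Tⱼ) = Cov(Xᵢ,Xⱼ); the off-diagonal part of the true-score variance is the same as above.
True-score variance = [0.76 + 0.68 + 0.76] + 0.96 = 2.2 + 0.96 = 3.16.
Reliability = 3.16 / 3.96 = 0.798.

0.798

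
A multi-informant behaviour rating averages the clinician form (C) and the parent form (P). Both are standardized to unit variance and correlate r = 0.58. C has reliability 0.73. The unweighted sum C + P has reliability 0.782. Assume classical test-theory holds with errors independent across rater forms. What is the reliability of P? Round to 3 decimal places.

Var(C+P) = 2 + 2·0.58 = 3.160.
True-score variance = ρ_C + ρ_P + 2·0.58, so 0.782 = (0.73 + ρ_P + 1.16) / 3.160.
ρ_P = 0.782·3.160 − 0.73 − 1.16 = 0.581.

0.581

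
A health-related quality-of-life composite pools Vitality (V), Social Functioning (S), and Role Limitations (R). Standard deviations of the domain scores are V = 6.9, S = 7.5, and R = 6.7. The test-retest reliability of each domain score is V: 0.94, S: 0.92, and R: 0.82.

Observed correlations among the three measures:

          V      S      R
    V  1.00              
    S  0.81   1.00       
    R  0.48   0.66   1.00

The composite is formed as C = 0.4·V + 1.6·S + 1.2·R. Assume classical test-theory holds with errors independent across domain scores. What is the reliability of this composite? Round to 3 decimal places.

0.944

Var(C) = 0.4²·6.9² + 1.6²·7.5² + 1.2²·6.7² + 2·[0.64·6.9·7.5·0.81 + 0.48·6.9·6.7·0.48 + 1.92·7.5·6.7·0.66] = 216.259 + 202.311 = 418.57.
Under uncorrelated errors the observed covariances equal the true-score covariances, so only the own-variance terms attenuate.
True-score variance = [0.4²·6.9²·0.94 + 1.6²·7.5²·0.92 + 1.2²·6.7²·0.82] + 202.311 = 192.647 + 202.311 = 394.957.
Reliability = 394.957 / 418.57 = 0.944.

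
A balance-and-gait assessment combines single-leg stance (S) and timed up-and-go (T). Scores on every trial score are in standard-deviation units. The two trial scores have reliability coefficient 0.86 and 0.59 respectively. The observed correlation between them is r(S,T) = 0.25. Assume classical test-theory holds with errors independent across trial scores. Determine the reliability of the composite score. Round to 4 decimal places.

0.7800

Var(S+T) = 2 + 2·[0.25] = 2 + 0.5 = 2.5.
Under uncorrelated errors the observed covariances equal the true-score covariances, so only the own-variance terms attenuate.
True-score variance = [0.86 + 0.59] + 0.5 = 1.45 + 0.5 = 1.95.
Reliability = 1.95 / 2.5 = 0.7800.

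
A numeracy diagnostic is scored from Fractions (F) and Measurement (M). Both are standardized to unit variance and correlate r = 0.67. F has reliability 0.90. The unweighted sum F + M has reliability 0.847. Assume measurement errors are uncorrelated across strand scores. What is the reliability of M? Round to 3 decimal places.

Var(F+M) = 2 + 2·0.67 = 3.340.
True-score variance = ρ_F + ρ_M + 2·0.67, so 0.847 = (0.90 + ρ_M + 1.34) / 3.340.
ρ_M = 0.847·3.340 − 0.90 − 1.34 = 0.589.

0.589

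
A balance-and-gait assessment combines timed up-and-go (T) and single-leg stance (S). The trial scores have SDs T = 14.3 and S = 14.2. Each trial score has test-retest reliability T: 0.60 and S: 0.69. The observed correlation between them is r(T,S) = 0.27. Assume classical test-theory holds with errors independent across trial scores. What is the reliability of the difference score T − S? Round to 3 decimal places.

Var(T−S) = 14.3² + 14.2² − 2·14.3·14.2·0.27 = 406.13 − 109.652 = 296.478.
Under uncorrelated errors the observed covariances equal the true-score covariances, so only the own-variance terms attenuate.
True-score variance = [14.3²·0.60 + 14.2²·0.69] − 109.652 = 261.826 − 109.652 = 152.173.
Reliability = 152.173 / 296.478 = 0.513.

0.513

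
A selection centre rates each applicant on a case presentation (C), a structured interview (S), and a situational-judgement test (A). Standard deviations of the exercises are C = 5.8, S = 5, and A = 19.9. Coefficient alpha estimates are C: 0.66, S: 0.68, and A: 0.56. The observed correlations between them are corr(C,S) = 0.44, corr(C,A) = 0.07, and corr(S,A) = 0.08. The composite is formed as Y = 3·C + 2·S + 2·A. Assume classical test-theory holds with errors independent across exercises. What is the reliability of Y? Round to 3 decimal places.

0.638

Var(Y) = 3²·5.8² + 2²·5² + 2²·19.9² + 2·[6·5.8·5·0.44 + 6·5.8·19.9·0.07 + 4·5·19.9·0.08] = 1986.8 + 313.753 = 2300.55.
Because errors are independent across components, Cov(Tᵢ,Tⱼ) = Cov(Xᵢ,Xⱼ); the off-diagonal part of the true-score variance is the same as above.
True-score variance = [3²·5.8²·0.66 + 2²·5²·0.68 + 2²·19.9²·0.56] + 313.753 = 1154.88 + 313.753 = 1468.64.
Reliability = 1468.64 / 2300.55 = 0.638.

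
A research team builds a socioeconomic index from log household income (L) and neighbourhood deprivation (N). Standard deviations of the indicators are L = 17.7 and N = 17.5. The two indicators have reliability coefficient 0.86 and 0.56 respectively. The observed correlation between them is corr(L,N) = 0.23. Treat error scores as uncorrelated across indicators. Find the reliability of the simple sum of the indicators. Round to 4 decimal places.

Var(L+N) = 17.7² + 17.5² + 2·[17.7·17.5·0.23] = 619.54 + 142.485 = 762.025.
With uncorrelated errors the cross-covariances are all true-score covariance, so they carry over unchanged; only the diagonal terms shrink to ρᵢσᵢ².
True-score variance = [17.7²·0.86 + 17.5²·0.56] + 142.485 = 440.929 + 142.485 = 583.414.
Reliability = 583.414 / 762.025 = 0.7656.

0.7656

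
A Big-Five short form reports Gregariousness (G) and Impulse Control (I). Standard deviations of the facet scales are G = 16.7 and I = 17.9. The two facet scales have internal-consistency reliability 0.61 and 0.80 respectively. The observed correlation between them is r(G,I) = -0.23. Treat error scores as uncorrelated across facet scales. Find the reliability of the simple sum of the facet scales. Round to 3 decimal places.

Var(G+I) = 16.7² + 17.9² + 2·[16.7·17.9·(-0.23)] = 599.3 − 137.508 = 461.792.
With uncorrelated errors the cross-covariances are all true-score covariance, so they carry over unchanged; only the diagonal terms shrink to ρᵢσᵢ².
True-score variance = [16.7²·0.61 + 17.9²·0.80] − 137.508 = 426.451 − 137.508 = 288.943.
Reliability = 288.943 / 461.792 = 0.626.

0.626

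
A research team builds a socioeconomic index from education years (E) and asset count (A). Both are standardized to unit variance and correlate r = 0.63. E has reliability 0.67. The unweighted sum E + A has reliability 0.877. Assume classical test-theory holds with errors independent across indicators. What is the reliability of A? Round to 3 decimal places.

0.929

Var(E+A) = 2 + 2·0.63 = 3.260.
True-score variance = ρ_E + ρ_A + 2·0.63, so 0.877 = (0.67 + ρ_A + 1.26) / 3.260.
ρ_A = 0.877·3.260 − 0.67 − 1.26 = 0.929.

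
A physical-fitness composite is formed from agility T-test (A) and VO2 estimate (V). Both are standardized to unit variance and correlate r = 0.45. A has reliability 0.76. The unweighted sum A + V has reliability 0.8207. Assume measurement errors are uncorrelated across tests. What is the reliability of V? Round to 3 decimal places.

0.720

Var(A+V) = 2 + 2·0.45 = 2.900.
True-score variance = ρ_A + ρ_V + 2·0.45, so 0.8207 = (0.76 + ρ_V + 0.90) / 2.900.
ρ_V = 0.8207·2.900 − 0.76 − 0.90 = 0.720.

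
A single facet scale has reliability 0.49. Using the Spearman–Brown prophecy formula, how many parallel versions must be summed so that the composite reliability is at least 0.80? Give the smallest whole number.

k ≥ ρ*(1−ρ₁)/(ρ₁(1−ρ*)) = 0.80·0.51 / (0.49·0.20) = 4.163.
Smallest integer k = 5.

5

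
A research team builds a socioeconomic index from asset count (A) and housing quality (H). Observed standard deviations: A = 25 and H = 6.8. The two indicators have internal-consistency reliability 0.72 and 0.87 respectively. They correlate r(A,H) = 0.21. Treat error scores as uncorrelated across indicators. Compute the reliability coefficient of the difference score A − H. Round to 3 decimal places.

0.698

Var(A−H) = 25² + 6.8² − 2·25·6.8·0.21 = 671.24 − 71.4 = 599.84.
Because errors are independent across components, Cov(Tᵢ,Tⱼ) = Cov(Xᵢ,Xⱼ); the off-diagonal part of the true-score variance is the same as above.
True-score variance = [25²·0.72 + 6.8²·0.87] − 71.4 = 490.229 − 71.4 = 418.829.
Reliability = 418.829 / 599.84 = 0.698.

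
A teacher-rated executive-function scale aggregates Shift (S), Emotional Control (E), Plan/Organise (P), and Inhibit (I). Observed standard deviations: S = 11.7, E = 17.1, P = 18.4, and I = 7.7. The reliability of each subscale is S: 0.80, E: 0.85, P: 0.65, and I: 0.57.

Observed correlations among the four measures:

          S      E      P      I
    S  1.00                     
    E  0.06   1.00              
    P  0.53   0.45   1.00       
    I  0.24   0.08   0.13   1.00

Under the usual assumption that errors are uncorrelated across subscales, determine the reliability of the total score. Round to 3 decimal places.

Var(S+E+P+I) = 11.7² + 17.1² + 18.4² + 7.7² + 2·[11.7·17.1·0.06 + 11.7·18.4·0.53 + 11.7·7.7·0.24 + 17.1·18.4·0.45 + 17.1·7.7·0.08 + 18.4·7.7·0.13] = 827.15 + 636.528 = 1463.68.
Under uncorrelated errors the observed covariances equal the true-score covariances, so only the own-variance terms attenuate.
True-score variance = [11.7²·0.80 + 17.1²·0.85 + 18.4²·0.65 + 7.7²·0.57] + 636.528 = 611.92 + 636.528 = 1248.45.
Reliability = 1248.45 / 1463.68 = 0.853.

0.853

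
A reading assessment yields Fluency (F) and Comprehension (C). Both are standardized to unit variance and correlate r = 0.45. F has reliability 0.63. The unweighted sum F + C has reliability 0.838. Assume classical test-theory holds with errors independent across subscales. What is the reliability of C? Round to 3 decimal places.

Var(F+C) = 2 + 2·0.45 = 2.900.
True-score variance = ρ_F + ρ_C + 2·0.45, so 0.838 = (0.63 + ρ_C + 0.90) / 2.900.
ρ_C = 0.838·2.900 − 0.63 − 0.90 = 0.900.

0.900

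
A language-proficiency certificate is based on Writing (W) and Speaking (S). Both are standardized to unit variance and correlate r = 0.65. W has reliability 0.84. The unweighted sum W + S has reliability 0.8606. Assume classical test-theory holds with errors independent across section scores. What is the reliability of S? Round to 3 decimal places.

Var(W+S) = 2 + 2·0.65 = 3.300.
True-score variance = ρ_W + ρ_S + 2·0.65, so 0.8606 = (0.84 + ρ_S + 1.30) / 3.300.
ρ_S = 0.8606·3.300 − 0.84 − 1.30 = 0.700.

0.700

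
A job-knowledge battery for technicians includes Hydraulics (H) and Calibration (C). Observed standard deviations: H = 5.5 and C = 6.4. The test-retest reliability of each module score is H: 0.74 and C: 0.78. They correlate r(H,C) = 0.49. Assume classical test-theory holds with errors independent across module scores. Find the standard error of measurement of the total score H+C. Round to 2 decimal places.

Var(total) = 71.21 + 34.496 = 105.706.
True-score variance = 54.3338 + 34.496 = 88.8298, so reliability = 0.8403.
Error variance = 105.706 − 88.8298 = 16.8762; SEM = √16.8762 = 4.11.

4.11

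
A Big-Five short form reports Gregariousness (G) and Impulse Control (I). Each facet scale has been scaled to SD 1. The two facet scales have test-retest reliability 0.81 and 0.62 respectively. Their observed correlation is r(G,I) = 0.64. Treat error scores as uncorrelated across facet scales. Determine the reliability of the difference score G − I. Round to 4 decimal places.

0.2083

Var(G−I) = 1 + 1 − 2·0.64 = 2 − 1.28 = 0.72.
With uncorrelated errors the cross-covariances are all true-score covariance, so they carry over unchanged; only the diagonal terms shrink to ρᵢσᵢ².
True-score variance = [0.81 + 0.62] − 1.28 = 1.43 − 1.28 = 0.15.
Reliability = 0.15 / 0.72 = 0.2083.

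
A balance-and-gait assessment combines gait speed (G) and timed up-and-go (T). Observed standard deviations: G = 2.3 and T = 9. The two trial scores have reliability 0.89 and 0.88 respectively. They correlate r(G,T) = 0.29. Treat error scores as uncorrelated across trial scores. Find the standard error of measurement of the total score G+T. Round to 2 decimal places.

Var(total) = 86.29 + 12.006 = 98.296.
True-score variance = 75.9881 + 12.006 = 87.9941, so reliability = 0.8952.
Error variance = 98.296 − 87.9941 = 10.3019; SEM = √10.3019 = 3.21.

3.21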